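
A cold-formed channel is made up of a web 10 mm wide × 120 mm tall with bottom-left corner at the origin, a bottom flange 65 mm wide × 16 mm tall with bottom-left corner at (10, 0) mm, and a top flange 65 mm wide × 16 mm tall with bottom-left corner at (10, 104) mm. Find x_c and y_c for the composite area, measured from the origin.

x_c = 28.78 mm, y_c = 60.00 mm

web: A = 10 × 120 = 1200.00, centroid at (5.00, 60.00).
bottom flange: A = 65 × 16 = 1040.00, centroid at (42.50, 8.00).
top flange: A = 65 × 16 = 1040.00, centroid at (42.50, 112.00).
ΣA = 3280.00 mm², ΣAx_c = 94400.00 mm³, ΣAy_c = 196800.00 mm³.
x_c = 94400.00/3280.00 = 28.78 mm; y_c = 196800.00/3280.00 = 60.00 mm.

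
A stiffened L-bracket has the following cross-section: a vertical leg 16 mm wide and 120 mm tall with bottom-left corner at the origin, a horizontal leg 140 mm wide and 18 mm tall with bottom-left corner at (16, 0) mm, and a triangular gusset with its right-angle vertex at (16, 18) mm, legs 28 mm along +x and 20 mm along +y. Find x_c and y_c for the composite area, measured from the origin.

Part | A | x̄ᵢ | ȳᵢ | A·x̄ᵢ | A·ȳᵢ
vertical leg | 1920.00 | 8.00 | 60.00 | 15360.00 | 115200.00
horizontal leg | 2520.00 | 86.00 | 9.00 | 216720.00 | 22680.00
gusset | 280.00 | 25.33 | 24.67 | 7093.33 | 6906.67
Σ | 4720.00 |  |  | 239173.33 | 144786.67
x_c = 239173.33 / 4720.00 = 50.67 mm
y_c = 144786.67 / 4720.00 = 30.68 mm

x_c = 50.67 mm, y_c = 30.68 mm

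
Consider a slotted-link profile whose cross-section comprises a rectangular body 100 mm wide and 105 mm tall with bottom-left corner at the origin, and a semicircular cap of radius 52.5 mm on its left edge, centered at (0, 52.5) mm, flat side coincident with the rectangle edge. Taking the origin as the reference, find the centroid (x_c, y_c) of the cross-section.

x_c = 28.90 mm, y_c = 52.50 mm

rectangular body: A = 100 × 105 = 10500.00, centroid at (50.00, 52.50).
semicircular end: A = ½π·52.5² = 4329.51, centroid at (-22.28, 52.50).
ΣA = 14829.51 mm², ΣAx_c = 428531.25 mm³, ΣAy_c = 778549.14 mm³.
x_c = 428531.25/14829.51 = 28.90 mm; y_c = 778549.14/14829.51 = 52.50 mm.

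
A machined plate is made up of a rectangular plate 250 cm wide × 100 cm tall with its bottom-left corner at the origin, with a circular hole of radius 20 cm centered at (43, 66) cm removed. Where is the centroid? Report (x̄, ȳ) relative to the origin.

Part | A | x̄ᵢ | ȳᵢ | A·x̄ᵢ | A·ȳᵢ
plate | 25000.00 | 125.00 | 50.00 | 3125000.00 | 1250000.00
hole | -1256.64 | 43.00 | 66.00 | -54035.39 | -82938.05
Σ | 23743.36 |  |  | 3070964.61 | 1167061.95
x̄ = 3070964.61 / 23743.36 = 129.34 cm
ȳ = 1167061.95 / 23743.36 = 49.15 cm

x̄ = 129.34 cm, ȳ = 49.15 cm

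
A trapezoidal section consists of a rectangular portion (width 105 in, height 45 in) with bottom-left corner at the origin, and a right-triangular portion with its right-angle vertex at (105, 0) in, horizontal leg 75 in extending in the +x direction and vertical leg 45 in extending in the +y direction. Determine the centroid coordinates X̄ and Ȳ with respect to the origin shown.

X̄ = 72.89 in, Ȳ = 20.53 in

rectangular portion: A = 105 × 45 = 4725.00, centroid at (52.50, 22.50).
triangular portion: A = ½·75·45 = 1687.50, centroid at (130.00, 15.00).
ΣA = 6412.50 in², ΣAX̄ = 467437.50 in³, ΣAȲ = 131625.00 in³.
X̄ = 467437.50/6412.50 = 72.89 in; Ȳ = 131625.00/6412.50 = 20.53 in.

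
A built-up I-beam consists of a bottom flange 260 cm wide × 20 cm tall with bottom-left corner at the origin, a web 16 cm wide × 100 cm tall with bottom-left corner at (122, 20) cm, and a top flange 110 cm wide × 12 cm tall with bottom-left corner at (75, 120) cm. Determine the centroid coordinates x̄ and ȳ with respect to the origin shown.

x̄ = 130.00 cm, ȳ = 40.68 cm

bottom flange: A = 260 × 20 = 5200.00, centroid at (130.00, 10.00).
web: A = 16 × 100 = 1600.00, centroid at (130.00, 70.00).
top flange: A = 110 × 12 = 1320.00, centroid at (130.00, 126.00).
ΣA = 8120.00 cm², ΣAx̄ = 1055600.00 cm³, ΣAȳ = 330320.00 cm³.
x̄ = 1055600.00/8120.00 = 130.00 cm; ȳ = 330320.00/8120.00 = 40.68 cm.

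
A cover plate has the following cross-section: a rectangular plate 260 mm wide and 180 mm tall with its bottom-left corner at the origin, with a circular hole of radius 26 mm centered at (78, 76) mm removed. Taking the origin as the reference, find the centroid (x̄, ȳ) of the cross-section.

x̄ = 132.47 mm, ȳ = 90.67 mm

plate: A = 260 × 180 = 46800.00, centroid at (130.00, 90.00).
hole: A = −π·26² = -2123.72, centroid at (78.00, 76.00).
ΣA = 44676.28 mm², ΣAx̄ = 5918350.10 mm³, ΣAȳ = 4050597.54 mm³.
x̄ = 5918350.10/44676.28 = 132.47 mm; ȳ = 4050597.54/44676.28 = 90.67 mm.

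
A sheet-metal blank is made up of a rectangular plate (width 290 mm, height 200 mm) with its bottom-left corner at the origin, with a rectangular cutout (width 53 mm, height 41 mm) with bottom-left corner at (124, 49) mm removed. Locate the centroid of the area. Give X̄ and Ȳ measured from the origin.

Part | A | x̄ᵢ | ȳᵢ | A·x̄ᵢ | A·ȳᵢ
plate | 58000.00 | 145.00 | 100.00 | 8410000.00 | 5800000.00
hole | -2173.00 | 150.50 | 69.50 | -327036.50 | -151023.50
Σ | 55827.00 |  |  | 8082963.50 | 5648976.50
X̄ = 8082963.50 / 55827.00 = 144.79 mm
Ȳ = 5648976.50 / 55827.00 = 101.19 mm

X̄ = 144.79 mm, Ȳ = 101.19 mm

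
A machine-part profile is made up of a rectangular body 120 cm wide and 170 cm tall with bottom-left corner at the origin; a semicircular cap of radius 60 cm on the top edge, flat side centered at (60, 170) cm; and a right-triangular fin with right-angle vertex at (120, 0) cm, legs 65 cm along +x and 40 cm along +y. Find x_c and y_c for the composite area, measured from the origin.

rectangular body: A = 120 × 170 = 20400.00, centroid at (60.00, 85.00).
semicircular top: A = ½π·60² = 5654.87, centroid at (60.00, 195.46).
triangular fin: A = ½·65·40 = 1300.00, centroid at (141.67, 13.33).
ΣA = 27354.87 cm²
ΣAx_c = (20400.00)(60.00) + (5654.87)(60.00) + (1300.00)(141.67) = 1747458.67 cm³
ΣAy_c = (20400.00)(85.00) + (5654.87)(195.46) + (1300.00)(13.33) = 2856660.69 cm³
x_c = 1747458.67 / 27354.87 = 63.88 cm
y_c = 2856660.69 / 27354.87 = 104.43 cm

x_c = 63.88 cm, y_c = 104.43 cm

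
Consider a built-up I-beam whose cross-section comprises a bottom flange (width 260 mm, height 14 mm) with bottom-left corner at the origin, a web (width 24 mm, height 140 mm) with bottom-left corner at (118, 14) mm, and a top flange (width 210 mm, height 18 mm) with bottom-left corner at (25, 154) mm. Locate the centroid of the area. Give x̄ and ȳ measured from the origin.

bottom flange: A = 260 × 14 = 3640.00, centroid at (130.00, 7.00).
web: A = 24 × 140 = 3360.00, centroid at (130.00, 84.00).
top flange: A = 210 × 18 = 3780.00, centroid at (130.00, 163.00).
ΣA = 10780.00 mm²
ΣAx̄ = (3640.00)(130.00) + (3360.00)(130.00) + (3780.00)(130.00) = 1401400.00 mm³
ΣAȳ = (3640.00)(7.00) + (3360.00)(84.00) + (3780.00)(163.00) = 923860.00 mm³
x̄ = 1401400.00 / 10780.00 = 130.00 mm
ȳ = 923860.00 / 10780.00 = 85.70 mm

x̄ = 130.00 mm, ȳ = 85.70 mm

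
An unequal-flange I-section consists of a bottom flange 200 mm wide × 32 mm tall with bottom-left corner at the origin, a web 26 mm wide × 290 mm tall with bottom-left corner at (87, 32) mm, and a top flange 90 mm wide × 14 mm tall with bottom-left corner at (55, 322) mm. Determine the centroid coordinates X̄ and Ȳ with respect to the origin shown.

X̄ = 100.00 mm, Ȳ = 121.81 mm

bottom flange: A = 200 × 32 = 6400.00, centroid at (100.00, 16.00).
web: A = 26 × 290 = 7540.00, centroid at (100.00, 177.00).
top flange: A = 90 × 14 = 1260.00, centroid at (100.00, 329.00).
ΣA = 15200.00 mm², ΣAX̄ = 1520000.00 mm³, ΣAȲ = 1851520.00 mm³.
X̄ = 1520000.00/15200.00 = 100.00 mm; Ȳ = 1851520.00/15200.00 = 121.81 mm.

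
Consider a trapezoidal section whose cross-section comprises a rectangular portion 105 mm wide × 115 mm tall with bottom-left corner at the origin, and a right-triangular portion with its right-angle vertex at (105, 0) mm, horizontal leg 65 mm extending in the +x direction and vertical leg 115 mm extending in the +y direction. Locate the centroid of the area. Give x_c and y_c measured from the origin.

Part | A | x̄ᵢ | ȳᵢ | A·x̄ᵢ | A·ȳᵢ
rectangular portion | 12075.00 | 52.50 | 57.50 | 633937.50 | 694312.50
triangular portion | 3737.50 | 126.67 | 38.33 | 473416.67 | 143270.83
Σ | 15812.50 |  |  | 1107354.17 | 837583.33
x_c = 1107354.17 / 15812.50 = 70.03 mm
y_c = 837583.33 / 15812.50 = 52.97 mm

x_c = 70.03 mm, y_c = 52.97 mm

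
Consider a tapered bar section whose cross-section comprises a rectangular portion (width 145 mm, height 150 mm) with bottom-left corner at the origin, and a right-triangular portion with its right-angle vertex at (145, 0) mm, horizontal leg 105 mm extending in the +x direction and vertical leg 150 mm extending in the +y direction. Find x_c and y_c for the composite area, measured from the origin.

rectangular portion: A = 145 × 150 = 21750.00, centroid at (72.50, 75.00).
triangular portion: A = ½·105·150 = 7875.00, centroid at (180.00, 50.00).
ΣA = 29625.00 mm²
ΣAx_c = (21750.00)(72.50) + (7875.00)(180.00) = 2994375.00 mm³
ΣAy_c = (21750.00)(75.00) + (7875.00)(50.00) = 2025000.00 mm³
x_c = 2994375.00 / 29625.00 = 101.08 mm
y_c = 2025000.00 / 29625.00 = 68.35 mm

x_c = 101.08 mm, y_c = 68.35 mm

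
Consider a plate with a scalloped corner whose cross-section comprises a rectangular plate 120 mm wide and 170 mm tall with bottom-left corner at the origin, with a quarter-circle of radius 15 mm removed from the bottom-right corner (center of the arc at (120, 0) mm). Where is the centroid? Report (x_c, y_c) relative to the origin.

plate: A = 120 × 170 = 20400.00, centroid at (60.00, 85.00).
removed quarter-circle: A = −¼π·15² = -176.71, centroid at (113.63, 6.37).
ΣA = 20223.29 mm²
ΣAx_c = (20400.00)(60.00) + (-176.71)(113.63) = 1203919.25 mm³
ΣAy_c = (20400.00)(85.00) + (-176.71)(6.37) = 1732875.00 mm³
x_c = 1203919.25 / 20223.29 = 59.53 mm
y_c = 1732875.00 / 20223.29 = 85.69 mm

x_c = 59.53 mm, y_c = 85.69 mm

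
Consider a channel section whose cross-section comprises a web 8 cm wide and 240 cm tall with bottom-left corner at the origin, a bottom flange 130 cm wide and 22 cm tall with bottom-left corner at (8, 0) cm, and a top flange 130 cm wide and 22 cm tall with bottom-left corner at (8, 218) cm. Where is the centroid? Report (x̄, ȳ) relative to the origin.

x̄ = 55.66 cm, ȳ = 120.00 cm

web: A = 8 × 240 = 1920.00, centroid at (4.00, 120.00).
bottom flange: A = 130 × 22 = 2860.00, centroid at (73.00, 11.00).
top flange: A = 130 × 22 = 2860.00, centroid at (73.00, 229.00).
ΣA = 7640.00 cm²
ΣAx̄ = (1920.00)(4.00) + (2860.00)(73.00) + (2860.00)(73.00) = 425240.00 cm³
ΣAȳ = (1920.00)(120.00) + (2860.00)(11.00) + (2860.00)(229.00) = 916800.00 cm³
x̄ = 425240.00 / 7640.00 = 55.66 cm
ȳ = 916800.00 / 7640.00 = 120.00 cm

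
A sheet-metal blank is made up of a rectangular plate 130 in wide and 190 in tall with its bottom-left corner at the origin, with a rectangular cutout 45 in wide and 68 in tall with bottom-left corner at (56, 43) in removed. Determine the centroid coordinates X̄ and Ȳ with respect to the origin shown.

X̄ = 63.09 in, Ȳ = 97.55 in

plate: A = 130 × 190 = 24700.00, centroid at (65.00, 95.00).
hole: A = −(45 × 68) = -3060.00, centroid at (78.50, 77.00).
ΣA = 21640.00 in², ΣAX̄ = 1365290.00 in³, ΣAȲ = 2110880.00 in³.
X̄ = 1365290.00/21640.00 = 63.09 in; Ȳ = 2110880.00/21640.00 = 97.55 in.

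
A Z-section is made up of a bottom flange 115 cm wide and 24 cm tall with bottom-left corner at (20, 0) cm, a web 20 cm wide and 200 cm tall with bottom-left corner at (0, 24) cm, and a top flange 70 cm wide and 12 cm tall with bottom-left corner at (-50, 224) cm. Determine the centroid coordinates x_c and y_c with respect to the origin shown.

bottom flange: A = 115 × 24 = 2760.00, centroid at (77.50, 12.00).
web: A = 20 × 200 = 4000.00, centroid at (10.00, 124.00).
top flange: A = 70 × 12 = 840.00, centroid at (-15.00, 230.00).
ΣA = 7600.00 cm², ΣAx_c = 241300.00 cm³, ΣAy_c = 722320.00 cm³.
x_c = 241300.00/7600.00 = 31.75 cm; y_c = 722320.00/7600.00 = 95.04 cm.

x_c = 31.75 cm, y_c = 95.04 cm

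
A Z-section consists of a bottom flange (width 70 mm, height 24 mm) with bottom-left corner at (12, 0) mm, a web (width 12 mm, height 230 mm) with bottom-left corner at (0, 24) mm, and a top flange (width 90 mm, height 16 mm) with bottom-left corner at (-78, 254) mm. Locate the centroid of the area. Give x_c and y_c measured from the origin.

x_c = 8.16 mm, y_c = 132.84 mm

bottom flange: A = 70 × 24 = 1680.00, centroid at (47.00, 12.00).
web: A = 12 × 230 = 2760.00, centroid at (6.00, 139.00).
top flange: A = 90 × 16 = 1440.00, centroid at (-33.00, 262.00).
ΣA = 5880.00 mm², ΣAx_c = 48000.00 mm³, ΣAy_c = 781080.00 mm³.
x_c = 48000.00/5880.00 = 8.16 mm; y_c = 781080.00/5880.00 = 132.84 mm.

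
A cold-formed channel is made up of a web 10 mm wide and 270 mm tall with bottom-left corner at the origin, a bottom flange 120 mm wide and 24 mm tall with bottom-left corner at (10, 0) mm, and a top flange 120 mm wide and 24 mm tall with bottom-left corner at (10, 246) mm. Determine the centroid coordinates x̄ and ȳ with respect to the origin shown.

x̄ = 49.26 mm, ȳ = 135.00 mm

Part | A | x̄ᵢ | ȳᵢ | A·x̄ᵢ | A·ȳᵢ
web | 2700.00 | 5.00 | 135.00 | 13500.00 | 364500.00
bottom flange | 2880.00 | 70.00 | 12.00 | 201600.00 | 34560.00
top flange | 2880.00 | 70.00 | 258.00 | 201600.00 | 743040.00
Σ | 8460.00 |  |  | 416700.00 | 1142100.00
x̄ = 416700.00 / 8460.00 = 49.26 mm
ȳ = 1142100.00 / 8460.00 = 135.00 mm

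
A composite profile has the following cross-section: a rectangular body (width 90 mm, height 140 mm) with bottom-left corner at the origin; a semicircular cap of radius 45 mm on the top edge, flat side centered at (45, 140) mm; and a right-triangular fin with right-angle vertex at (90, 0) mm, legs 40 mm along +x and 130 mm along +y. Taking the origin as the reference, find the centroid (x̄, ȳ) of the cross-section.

rectangular body: A = 90 × 140 = 12600.00, centroid at (45.00, 70.00).
semicircular top: A = ½π·45² = 3180.86, centroid at (45.00, 159.10).
triangular fin: A = ½·40·130 = 2600.00, centroid at (103.33, 43.33).
ΣA = 18380.86 mm², ΣAx̄ = 978805.48 mm³, ΣAȳ = 1500737.43 mm³.
x̄ = 978805.48/18380.86 = 53.25 mm; ȳ = 1500737.43/18380.86 = 81.65 mm.

x̄ = 53.25 mm, ȳ = 81.65 mm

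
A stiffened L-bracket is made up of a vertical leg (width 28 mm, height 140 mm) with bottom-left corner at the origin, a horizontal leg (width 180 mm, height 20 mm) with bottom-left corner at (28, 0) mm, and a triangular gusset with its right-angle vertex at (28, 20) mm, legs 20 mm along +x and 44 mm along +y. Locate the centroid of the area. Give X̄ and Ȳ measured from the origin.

Part | A | x̄ᵢ | ȳᵢ | A·x̄ᵢ | A·ȳᵢ
vertical leg | 3920.00 | 14.00 | 70.00 | 54880.00 | 274400.00
horizontal leg | 3600.00 | 118.00 | 10.00 | 424800.00 | 36000.00
gusset | 440.00 | 34.67 | 34.67 | 15253.33 | 15253.33
Σ | 7960.00 |  |  | 494933.33 | 325653.33
X̄ = 494933.33 / 7960.00 = 62.18 mm
Ȳ = 325653.33 / 7960.00 = 40.91 mm

X̄ = 62.18 mm, Ȳ = 40.91 mm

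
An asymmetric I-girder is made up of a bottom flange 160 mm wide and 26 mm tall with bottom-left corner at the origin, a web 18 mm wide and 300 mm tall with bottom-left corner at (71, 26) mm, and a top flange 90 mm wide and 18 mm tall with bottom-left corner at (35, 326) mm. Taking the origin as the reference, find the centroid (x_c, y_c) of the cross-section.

Part | A | x̄ᵢ | ȳᵢ | A·x̄ᵢ | A·ȳᵢ
bottom flange | 4160.00 | 80.00 | 13.00 | 332800.00 | 54080.00
web | 5400.00 | 80.00 | 176.00 | 432000.00 | 950400.00
top flange | 1620.00 | 80.00 | 335.00 | 129600.00 | 542700.00
Σ | 11180.00 |  |  | 894400.00 | 1547180.00
x_c = 894400.00 / 11180.00 = 80.00 mm
y_c = 1547180.00 / 11180.00 = 138.39 mm

x_c = 80.00 mm, y_c = 138.39 mm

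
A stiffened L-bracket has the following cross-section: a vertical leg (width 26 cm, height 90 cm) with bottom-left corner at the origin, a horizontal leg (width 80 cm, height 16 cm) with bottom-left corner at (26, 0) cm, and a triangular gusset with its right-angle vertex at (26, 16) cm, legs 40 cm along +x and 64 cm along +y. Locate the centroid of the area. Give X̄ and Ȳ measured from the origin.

vertical leg: A = 26 × 90 = 2340.00, centroid at (13.00, 45.00).
horizontal leg: A = 80 × 16 = 1280.00, centroid at (66.00, 8.00).
gusset: A = ½·40·64 = 1280.00, centroid at (39.33, 37.33).
ΣA = 4900.00 cm²
ΣAX̄ = (2340.00)(13.00) + (1280.00)(66.00) + (1280.00)(39.33) = 165246.67 cm³
ΣAȲ = (2340.00)(45.00) + (1280.00)(8.00) + (1280.00)(37.33) = 163326.67 cm³
X̄ = 165246.67 / 4900.00 = 33.72 cm
Ȳ = 163326.67 / 4900.00 = 33.33 cm

X̄ = 33.72 cm, Ȳ = 33.33 cm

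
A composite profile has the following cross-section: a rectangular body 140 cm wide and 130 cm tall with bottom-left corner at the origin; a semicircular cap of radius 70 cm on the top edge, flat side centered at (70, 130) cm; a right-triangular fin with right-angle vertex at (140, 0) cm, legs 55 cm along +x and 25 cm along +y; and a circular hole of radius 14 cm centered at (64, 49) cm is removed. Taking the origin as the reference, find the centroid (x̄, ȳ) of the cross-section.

x̄ = 72.48 cm, ȳ = 91.95 cm

rectangular body: A = 140 × 130 = 18200.00, centroid at (70.00, 65.00).
semicircular top: A = ½π·70² = 7696.90, centroid at (70.00, 159.71).
triangular fin: A = ½·55·25 = 687.50, centroid at (158.33, 8.33).
hole: A = −π·14² = -615.75, centroid at (64.00, 49.00).
ΣA = 25968.65 cm², ΣAx̄ = 1882229.17 cm³, ΣAȳ = 2387821.24 cm³.
x̄ = 1882229.17/25968.65 = 72.48 cm; ȳ = 2387821.24/25968.65 = 91.95 cm.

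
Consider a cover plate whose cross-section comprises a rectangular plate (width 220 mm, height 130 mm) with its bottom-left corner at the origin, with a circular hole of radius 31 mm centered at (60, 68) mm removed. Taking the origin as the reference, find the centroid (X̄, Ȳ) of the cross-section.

X̄ = 115.90 mm, Ȳ = 64.65 mm

plate: A = 220 × 130 = 28600.00, centroid at (110.00, 65.00).
hole: A = −π·31² = -3019.07, centroid at (60.00, 68.00).
ΣA = 25580.93 mm², ΣAX̄ = 2964855.77 mm³, ΣAȲ = 1653703.20 mm³.
X̄ = 2964855.77/25580.93 = 115.90 mm; Ȳ = 1653703.20/25580.93 = 64.65 mm.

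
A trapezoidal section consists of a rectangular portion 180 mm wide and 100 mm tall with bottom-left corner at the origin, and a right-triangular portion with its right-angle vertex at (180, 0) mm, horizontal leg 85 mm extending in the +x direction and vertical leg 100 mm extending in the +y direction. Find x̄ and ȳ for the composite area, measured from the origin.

rectangular portion: A = 180 × 100 = 18000.00, centroid at (90.00, 50.00).
triangular portion: A = ½·85·100 = 4250.00, centroid at (208.33, 33.33).
ΣA = 22250.00 mm², ΣAx̄ = 2505416.67 mm³, ΣAȳ = 1041666.67 mm³.
x̄ = 2505416.67/22250.00 = 112.60 mm; ȳ = 1041666.67/22250.00 = 46.82 mm.

x̄ = 112.60 mm, ȳ = 46.82 mm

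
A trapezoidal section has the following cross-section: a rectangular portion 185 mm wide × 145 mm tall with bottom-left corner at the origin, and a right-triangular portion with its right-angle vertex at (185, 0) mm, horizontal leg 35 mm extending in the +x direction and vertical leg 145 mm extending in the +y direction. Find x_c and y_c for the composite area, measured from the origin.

x_c = 101.50 mm, y_c = 70.41 mm

rectangular portion: A = 185 × 145 = 26825.00, centroid at (92.50, 72.50).
triangular portion: A = ½·35·145 = 2537.50, centroid at (196.67, 48.33).
ΣA = 29362.50 mm²
ΣAx_c = (26825.00)(92.50) + (2537.50)(196.67) = 2980354.17 mm³
ΣAy_c = (26825.00)(72.50) + (2537.50)(48.33) = 2067458.33 mm³
x_c = 2980354.17 / 29362.50 = 101.50 mm
y_c = 2067458.33 / 29362.50 = 70.41 mm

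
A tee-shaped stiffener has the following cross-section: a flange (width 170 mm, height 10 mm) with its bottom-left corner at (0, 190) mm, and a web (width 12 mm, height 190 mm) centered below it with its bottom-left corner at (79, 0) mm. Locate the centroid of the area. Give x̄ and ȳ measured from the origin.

x̄ = 85.00 mm, ȳ = 137.71 mm

Part | A | x̄ᵢ | ȳᵢ | A·x̄ᵢ | A·ȳᵢ
web | 2280.00 | 85.00 | 95.00 | 193800.00 | 216600.00
flange | 1700.00 | 85.00 | 195.00 | 144500.00 | 331500.00
Σ | 3980.00 |  |  | 338300.00 | 548100.00
x̄ = 338300.00 / 3980.00 = 85.00 mm
ȳ = 548100.00 / 3980.00 = 137.71 mm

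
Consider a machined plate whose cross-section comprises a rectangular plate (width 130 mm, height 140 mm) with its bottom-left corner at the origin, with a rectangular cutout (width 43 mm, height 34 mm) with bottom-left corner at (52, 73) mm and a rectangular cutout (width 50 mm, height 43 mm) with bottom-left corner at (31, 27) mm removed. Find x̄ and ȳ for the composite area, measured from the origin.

x̄ = 65.47 mm, ȳ = 71.16 mm

plate: A = 130 × 140 = 18200.00, centroid at (65.00, 70.00).
hole 1: A = −(43 × 34) = -1462.00, centroid at (73.50, 90.00).
hole 2: A = −(50 × 43) = -2150.00, centroid at (56.00, 48.50).
ΣA = 14588.00 mm²
ΣAx̄ = (18200.00)(65.00) + (-1462.00)(73.50) + (-2150.00)(56.00) = 955143.00 mm³
ΣAȳ = (18200.00)(70.00) + (-1462.00)(90.00) + (-2150.00)(48.50) = 1038145.00 mm³
x̄ = 955143.00 / 14588.00 = 65.47 mm
ȳ = 1038145.00 / 14588.00 = 71.16 mm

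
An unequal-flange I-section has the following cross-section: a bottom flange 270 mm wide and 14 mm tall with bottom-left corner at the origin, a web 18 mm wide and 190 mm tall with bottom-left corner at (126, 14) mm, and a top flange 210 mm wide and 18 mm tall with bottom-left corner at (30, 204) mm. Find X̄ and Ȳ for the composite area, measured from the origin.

X̄ = 135.00 mm, Ȳ = 109.69 mm

Part | A | x̄ᵢ | ȳᵢ | A·x̄ᵢ | A·ȳᵢ
bottom flange | 3780.00 | 135.00 | 7.00 | 510300.00 | 26460.00
web | 3420.00 | 135.00 | 109.00 | 461700.00 | 372780.00
top flange | 3780.00 | 135.00 | 213.00 | 510300.00 | 805140.00
Σ | 10980.00 |  |  | 1482300.00 | 1204380.00
X̄ = 1482300.00 / 10980.00 = 135.00 mm
Ȳ = 1204380.00 / 10980.00 = 109.69 mm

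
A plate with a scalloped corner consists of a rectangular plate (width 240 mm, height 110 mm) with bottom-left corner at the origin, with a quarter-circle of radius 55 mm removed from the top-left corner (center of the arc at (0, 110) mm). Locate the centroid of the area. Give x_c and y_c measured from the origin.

Part | A | x̄ᵢ | ȳᵢ | A·x̄ᵢ | A·ȳᵢ
plate | 26400.00 | 120.00 | 55.00 | 3168000.00 | 1452000.00
removed quarter-circle | -2375.83 | 23.34 | 86.66 | -55458.33 | -205882.91
Σ | 24024.17 |  |  | 3112541.67 | 1246117.09
x_c = 3112541.67 / 24024.17 = 129.56 mm
y_c = 1246117.09 / 24024.17 = 51.87 mm

x_c = 129.56 mm, y_c = 51.87 mm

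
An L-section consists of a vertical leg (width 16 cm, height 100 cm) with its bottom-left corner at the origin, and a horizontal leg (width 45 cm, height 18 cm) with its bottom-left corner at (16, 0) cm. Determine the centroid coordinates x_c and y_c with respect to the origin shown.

vertical leg: A = 16 × 100 = 1600.00, centroid at (8.00, 50.00).
horizontal leg: A = 45 × 18 = 810.00, centroid at (38.50, 9.00).
ΣA = 2410.00 cm²
ΣAx_c = (1600.00)(8.00) + (810.00)(38.50) = 43985.00 cm³
ΣAy_c = (1600.00)(50.00) + (810.00)(9.00) = 87290.00 cm³
x_c = 43985.00 / 2410.00 = 18.25 cm
y_c = 87290.00 / 2410.00 = 36.22 cm

x_c = 18.25 cm, y_c = 36.22 cm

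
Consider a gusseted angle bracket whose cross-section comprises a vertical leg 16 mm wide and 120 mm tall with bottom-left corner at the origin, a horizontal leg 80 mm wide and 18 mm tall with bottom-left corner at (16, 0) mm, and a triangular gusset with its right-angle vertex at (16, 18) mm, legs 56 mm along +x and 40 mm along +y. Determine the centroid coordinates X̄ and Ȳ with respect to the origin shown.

X̄ = 30.10 mm, Ȳ = 36.44 mm

Part | A | x̄ᵢ | ȳᵢ | A·x̄ᵢ | A·ȳᵢ
vertical leg | 1920.00 | 8.00 | 60.00 | 15360.00 | 115200.00
horizontal leg | 1440.00 | 56.00 | 9.00 | 80640.00 | 12960.00
gusset | 1120.00 | 34.67 | 31.33 | 38826.67 | 35093.33
Σ | 4480.00 |  |  | 134826.67 | 163253.33
X̄ = 134826.67 / 4480.00 = 30.10 mm
Ȳ = 163253.33 / 4480.00 = 36.44 mm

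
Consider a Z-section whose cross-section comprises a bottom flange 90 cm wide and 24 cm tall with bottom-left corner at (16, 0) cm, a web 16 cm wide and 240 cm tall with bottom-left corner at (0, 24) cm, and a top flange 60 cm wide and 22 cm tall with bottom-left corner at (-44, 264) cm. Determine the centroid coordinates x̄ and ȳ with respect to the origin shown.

bottom flange: A = 90 × 24 = 2160.00, centroid at (61.00, 12.00).
web: A = 16 × 240 = 3840.00, centroid at (8.00, 144.00).
top flange: A = 60 × 22 = 1320.00, centroid at (-14.00, 275.00).
ΣA = 7320.00 cm²
ΣAx̄ = (2160.00)(61.00) + (3840.00)(8.00) + (1320.00)(-14.00) = 144000.00 cm³
ΣAȳ = (2160.00)(12.00) + (3840.00)(144.00) + (1320.00)(275.00) = 941880.00 cm³
x̄ = 144000.00 / 7320.00 = 19.67 cm
ȳ = 941880.00 / 7320.00 = 128.67 cm

x̄ = 19.67 cm, ȳ = 128.67 cm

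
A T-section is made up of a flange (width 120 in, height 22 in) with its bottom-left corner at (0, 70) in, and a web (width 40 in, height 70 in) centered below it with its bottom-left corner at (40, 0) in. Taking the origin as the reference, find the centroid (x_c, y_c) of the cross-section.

web: A = 40 × 70 = 2800.00, centroid at (60.00, 35.00).
flange: A = 120 × 22 = 2640.00, centroid at (60.00, 81.00).
ΣA = 5440.00 in²
ΣAx_c = (2800.00)(60.00) + (2640.00)(60.00) = 326400.00 in³
ΣAy_c = (2800.00)(35.00) + (2640.00)(81.00) = 311840.00 in³
x_c = 326400.00 / 5440.00 = 60.00 in
y_c = 311840.00 / 5440.00 = 57.32 in

x_c = 60.00 in, y_c = 57.32 in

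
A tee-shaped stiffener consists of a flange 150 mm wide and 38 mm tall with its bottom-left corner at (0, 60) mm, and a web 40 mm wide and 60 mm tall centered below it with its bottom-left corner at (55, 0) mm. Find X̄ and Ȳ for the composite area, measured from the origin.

Part | A | x̄ᵢ | ȳᵢ | A·x̄ᵢ | A·ȳᵢ
web | 2400.00 | 75.00 | 30.00 | 180000.00 | 72000.00
flange | 5700.00 | 75.00 | 79.00 | 427500.00 | 450300.00
Σ | 8100.00 |  |  | 607500.00 | 522300.00
X̄ = 607500.00 / 8100.00 = 75.00 mm
Ȳ = 522300.00 / 8100.00 = 64.48 mm

X̄ = 75.00 mm, Ȳ = 64.48 mm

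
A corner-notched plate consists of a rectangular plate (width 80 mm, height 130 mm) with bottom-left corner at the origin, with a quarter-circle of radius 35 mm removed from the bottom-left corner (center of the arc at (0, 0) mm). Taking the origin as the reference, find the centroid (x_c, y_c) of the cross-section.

x_c = 42.56 mm, y_c = 70.11 mm

plate: A = 80 × 130 = 10400.00, centroid at (40.00, 65.00).
removed quarter-circle: A = −¼π·35² = -962.11, centroid at (14.85, 14.85).
ΣA = 9437.89 mm², ΣAx_c = 401708.33 mm³, ΣAy_c = 661708.33 mm³.
x_c = 401708.33/9437.89 = 42.56 mm; y_c = 661708.33/9437.89 = 70.11 mm.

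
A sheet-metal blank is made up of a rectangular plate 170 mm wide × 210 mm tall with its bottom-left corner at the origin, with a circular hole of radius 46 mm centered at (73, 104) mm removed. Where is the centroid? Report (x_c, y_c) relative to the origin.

plate: A = 170 × 210 = 35700.00, centroid at (85.00, 105.00).
hole: A = −π·46² = -6647.61, centroid at (73.00, 104.00).
ΣA = 29052.39 mm², ΣAx_c = 2549224.47 mm³, ΣAy_c = 3057148.55 mm³.
x_c = 2549224.47/29052.39 = 87.75 mm; y_c = 3057148.55/29052.39 = 105.23 mm.

x_c = 87.75 mm, y_c = 105.23 mm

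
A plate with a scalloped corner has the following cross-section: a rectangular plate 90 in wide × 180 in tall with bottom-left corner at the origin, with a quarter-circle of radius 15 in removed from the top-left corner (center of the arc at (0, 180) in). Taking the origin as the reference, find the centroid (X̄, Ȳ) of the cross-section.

X̄ = 45.43 in, Ȳ = 89.08 in

plate: A = 90 × 180 = 16200.00, centroid at (45.00, 90.00).
removed quarter-circle: A = −¼π·15² = -176.71, centroid at (6.37, 173.63).
ΣA = 16023.29 in², ΣAX̄ = 727875.00 in³, ΣAȲ = 1427316.37 in³.
X̄ = 727875.00/16023.29 = 45.43 in; Ȳ = 1427316.37/16023.29 = 89.08 in.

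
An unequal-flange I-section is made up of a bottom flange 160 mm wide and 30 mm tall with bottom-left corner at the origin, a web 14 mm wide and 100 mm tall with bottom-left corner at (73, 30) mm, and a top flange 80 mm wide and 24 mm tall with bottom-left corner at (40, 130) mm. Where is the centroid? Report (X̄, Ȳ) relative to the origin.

bottom flange: A = 160 × 30 = 4800.00, centroid at (80.00, 15.00).
web: A = 14 × 100 = 1400.00, centroid at (80.00, 80.00).
top flange: A = 80 × 24 = 1920.00, centroid at (80.00, 142.00).
ΣA = 8120.00 mm²
ΣAX̄ = (4800.00)(80.00) + (1400.00)(80.00) + (1920.00)(80.00) = 649600.00 mm³
ΣAȲ = (4800.00)(15.00) + (1400.00)(80.00) + (1920.00)(142.00) = 456640.00 mm³
X̄ = 649600.00 / 8120.00 = 80.00 mm
Ȳ = 456640.00 / 8120.00 = 56.24 mm

X̄ = 80.00 mm, Ȳ = 56.24 mm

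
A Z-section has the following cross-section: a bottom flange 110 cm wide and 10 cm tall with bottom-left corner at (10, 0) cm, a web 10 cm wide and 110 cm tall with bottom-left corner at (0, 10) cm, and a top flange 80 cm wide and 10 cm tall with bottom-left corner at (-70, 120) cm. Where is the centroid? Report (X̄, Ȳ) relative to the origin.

bottom flange: A = 110 × 10 = 1100.00, centroid at (65.00, 5.00).
web: A = 10 × 110 = 1100.00, centroid at (5.00, 65.00).
top flange: A = 80 × 10 = 800.00, centroid at (-30.00, 125.00).
ΣA = 3000.00 cm²
ΣAX̄ = (1100.00)(65.00) + (1100.00)(5.00) + (800.00)(-30.00) = 53000.00 cm³
ΣAȲ = (1100.00)(5.00) + (1100.00)(65.00) + (800.00)(125.00) = 177000.00 cm³
X̄ = 53000.00 / 3000.00 = 17.67 cm
Ȳ = 177000.00 / 3000.00 = 59.00 cm

X̄ = 17.67 cm, Ȳ = 59.00 cm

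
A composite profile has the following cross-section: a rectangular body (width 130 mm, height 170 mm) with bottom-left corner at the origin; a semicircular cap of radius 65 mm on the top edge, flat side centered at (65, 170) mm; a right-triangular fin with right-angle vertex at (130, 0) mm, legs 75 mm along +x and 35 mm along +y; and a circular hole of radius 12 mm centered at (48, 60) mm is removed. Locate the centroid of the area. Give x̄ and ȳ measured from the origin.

rectangular body: A = 130 × 170 = 22100.00, centroid at (65.00, 85.00).
semicircular top: A = ½π·65² = 6636.61, centroid at (65.00, 197.59).
triangular fin: A = ½·75·35 = 1312.50, centroid at (155.00, 11.67).
hole: A = −π·12² = -452.39, centroid at (48.00, 60.00).
ΣA = 29596.73 mm²
ΣAx̄ = (22100.00)(65.00) + (6636.61)(65.00) + (1312.50)(155.00) + (-452.39)(48.00) = 2049602.75 mm³
ΣAȳ = (22100.00)(85.00) + (6636.61)(197.59) + (1312.50)(11.67) + (-452.39)(60.00) = 3177976.93 mm³
x̄ = 2049602.75 / 29596.73 = 69.25 mm
ȳ = 3177976.93 / 29596.73 = 107.38 mm

x̄ = 69.25 mm, ȳ = 107.38 mm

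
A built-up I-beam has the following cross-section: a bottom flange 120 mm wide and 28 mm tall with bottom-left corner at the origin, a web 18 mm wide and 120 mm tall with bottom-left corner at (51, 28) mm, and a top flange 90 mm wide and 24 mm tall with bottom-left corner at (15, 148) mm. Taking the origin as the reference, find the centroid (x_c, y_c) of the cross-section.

x_c = 60.00 mm, y_c = 75.88 mm

bottom flange: A = 120 × 28 = 3360.00, centroid at (60.00, 14.00).
web: A = 18 × 120 = 2160.00, centroid at (60.00, 88.00).
top flange: A = 90 × 24 = 2160.00, centroid at (60.00, 160.00).
ΣA = 7680.00 mm²
ΣAx_c = (3360.00)(60.00) + (2160.00)(60.00) + (2160.00)(60.00) = 460800.00 mm³
ΣAy_c = (3360.00)(14.00) + (2160.00)(88.00) + (2160.00)(160.00) = 582720.00 mm³
x_c = 460800.00 / 7680.00 = 60.00 mm
y_c = 582720.00 / 7680.00 = 75.88 mm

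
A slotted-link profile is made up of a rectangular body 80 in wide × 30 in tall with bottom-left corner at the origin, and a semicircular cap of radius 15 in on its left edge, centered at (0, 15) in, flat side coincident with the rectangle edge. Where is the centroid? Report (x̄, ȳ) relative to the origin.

rectangular body: A = 80 × 30 = 2400.00, centroid at (40.00, 15.00).
semicircular end: A = ½π·15² = 353.43, centroid at (-6.37, 15.00).
ΣA = 2753.43 in²
ΣAx̄ = (2400.00)(40.00) + (353.43)(-6.37) = 93750.00 in³
ΣAȳ = (2400.00)(15.00) + (353.43)(15.00) = 41301.44 in³
x̄ = 93750.00 / 2753.43 = 34.05 in
ȳ = 41301.44 / 2753.43 = 15.00 in

x̄ = 34.05 in, ȳ = 15.00 in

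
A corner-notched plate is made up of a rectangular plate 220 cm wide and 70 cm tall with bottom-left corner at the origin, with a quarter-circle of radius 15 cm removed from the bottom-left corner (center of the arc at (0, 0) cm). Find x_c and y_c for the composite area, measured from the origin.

plate: A = 220 × 70 = 15400.00, centroid at (110.00, 35.00).
removed quarter-circle: A = −¼π·15² = -176.71, centroid at (6.37, 6.37).
ΣA = 15223.29 cm², ΣAx_c = 1692875.00 cm³, ΣAy_c = 537875.00 cm³.
x_c = 1692875.00/15223.29 = 111.20 cm; y_c = 537875.00/15223.29 = 35.33 cm.

x_c = 111.20 cm, y_c = 35.33 cm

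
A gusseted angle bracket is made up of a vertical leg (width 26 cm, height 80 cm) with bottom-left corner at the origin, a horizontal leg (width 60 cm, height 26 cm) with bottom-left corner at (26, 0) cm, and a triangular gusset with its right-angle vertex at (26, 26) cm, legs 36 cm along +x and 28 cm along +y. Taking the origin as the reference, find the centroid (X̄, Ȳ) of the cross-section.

X̄ = 32.23 cm, Ȳ = 29.27 cm

vertical leg: A = 26 × 80 = 2080.00, centroid at (13.00, 40.00).
horizontal leg: A = 60 × 26 = 1560.00, centroid at (56.00, 13.00).
gusset: A = ½·36·28 = 504.00, centroid at (38.00, 35.33).
ΣA = 4144.00 cm²
ΣAX̄ = (2080.00)(13.00) + (1560.00)(56.00) + (504.00)(38.00) = 133552.00 cm³
ΣAȲ = (2080.00)(40.00) + (1560.00)(13.00) + (504.00)(35.33) = 121288.00 cm³
X̄ = 133552.00 / 4144.00 = 32.23 cm
Ȳ = 121288.00 / 4144.00 = 29.27 cm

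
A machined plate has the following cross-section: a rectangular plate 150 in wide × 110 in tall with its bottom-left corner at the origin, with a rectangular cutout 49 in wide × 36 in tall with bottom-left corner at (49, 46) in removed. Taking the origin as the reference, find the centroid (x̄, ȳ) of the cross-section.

x̄ = 75.18 in, ȳ = 53.92 in

plate: A = 150 × 110 = 16500.00, centroid at (75.00, 55.00).
hole: A = −(49 × 36) = -1764.00, centroid at (73.50, 64.00).
ΣA = 14736.00 in²
ΣAx̄ = (16500.00)(75.00) + (-1764.00)(73.50) = 1107846.00 in³
ΣAȳ = (16500.00)(55.00) + (-1764.00)(64.00) = 794604.00 in³
x̄ = 1107846.00 / 14736.00 = 75.18 in
ȳ = 794604.00 / 14736.00 = 53.92 in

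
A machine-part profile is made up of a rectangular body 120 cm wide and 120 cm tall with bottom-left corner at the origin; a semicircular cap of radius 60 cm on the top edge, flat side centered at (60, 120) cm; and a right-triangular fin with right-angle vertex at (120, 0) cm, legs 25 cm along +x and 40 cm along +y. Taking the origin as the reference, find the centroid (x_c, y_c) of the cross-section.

x_c = 61.66 cm, y_c = 82.38 cm

rectangular body: A = 120 × 120 = 14400.00, centroid at (60.00, 60.00).
semicircular top: A = ½π·60² = 5654.87, centroid at (60.00, 145.46).
triangular fin: A = ½·25·40 = 500.00, centroid at (128.33, 13.33).
ΣA = 20554.87 cm²
ΣAx_c = (14400.00)(60.00) + (5654.87)(60.00) + (500.00)(128.33) = 1267458.67 cm³
ΣAy_c = (14400.00)(60.00) + (5654.87)(145.46) + (500.00)(13.33) = 1693250.68 cm³
x_c = 1267458.67 / 20554.87 = 61.66 cm
y_c = 1693250.68 / 20554.87 = 82.38 cm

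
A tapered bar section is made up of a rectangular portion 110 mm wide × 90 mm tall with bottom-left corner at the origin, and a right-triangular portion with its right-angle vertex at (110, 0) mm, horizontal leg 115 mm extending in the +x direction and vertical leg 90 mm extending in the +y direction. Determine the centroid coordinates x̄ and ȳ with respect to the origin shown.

x̄ = 87.04 mm, ȳ = 39.85 mm

rectangular portion: A = 110 × 90 = 9900.00, centroid at (55.00, 45.00).
triangular portion: A = ½·115·90 = 5175.00, centroid at (148.33, 30.00).
ΣA = 15075.00 mm²
ΣAx̄ = (9900.00)(55.00) + (5175.00)(148.33) = 1312125.00 mm³
ΣAȳ = (9900.00)(45.00) + (5175.00)(30.00) = 600750.00 mm³
x̄ = 1312125.00 / 15075.00 = 87.04 mm
ȳ = 600750.00 / 15075.00 = 39.85 mm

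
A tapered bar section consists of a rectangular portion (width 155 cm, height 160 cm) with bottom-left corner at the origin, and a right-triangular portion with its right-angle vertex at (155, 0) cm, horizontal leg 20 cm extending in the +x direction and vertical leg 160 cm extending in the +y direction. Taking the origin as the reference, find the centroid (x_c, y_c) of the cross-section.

x_c = 82.60 cm, y_c = 78.38 cm

rectangular portion: A = 155 × 160 = 24800.00, centroid at (77.50, 80.00).
triangular portion: A = ½·20·160 = 1600.00, centroid at (161.67, 53.33).
ΣA = 26400.00 cm²
ΣAx_c = (24800.00)(77.50) + (1600.00)(161.67) = 2180666.67 cm³
ΣAy_c = (24800.00)(80.00) + (1600.00)(53.33) = 2069333.33 cm³
x_c = 2180666.67 / 26400.00 = 82.60 cm
y_c = 2069333.33 / 26400.00 = 78.38 cm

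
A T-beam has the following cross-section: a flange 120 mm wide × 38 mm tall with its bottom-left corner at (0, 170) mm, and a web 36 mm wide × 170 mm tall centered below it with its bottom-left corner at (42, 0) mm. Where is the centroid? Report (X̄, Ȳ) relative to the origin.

web: A = 36 × 170 = 6120.00, centroid at (60.00, 85.00).
flange: A = 120 × 38 = 4560.00, centroid at (60.00, 189.00).
ΣA = 10680.00 mm²
ΣAX̄ = (6120.00)(60.00) + (4560.00)(60.00) = 640800.00 mm³
ΣAȲ = (6120.00)(85.00) + (4560.00)(189.00) = 1382040.00 mm³
X̄ = 640800.00 / 10680.00 = 60.00 mm
Ȳ = 1382040.00 / 10680.00 = 129.40 mm

X̄ = 60.00 mm, Ȳ = 129.40 mm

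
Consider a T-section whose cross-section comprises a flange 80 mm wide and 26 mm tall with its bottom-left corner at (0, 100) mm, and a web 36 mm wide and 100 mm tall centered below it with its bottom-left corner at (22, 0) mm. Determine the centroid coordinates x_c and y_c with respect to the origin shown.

web: A = 36 × 100 = 3600.00, centroid at (40.00, 50.00).
flange: A = 80 × 26 = 2080.00, centroid at (40.00, 113.00).
ΣA = 5680.00 mm²
ΣAx_c = (3600.00)(40.00) + (2080.00)(40.00) = 227200.00 mm³
ΣAy_c = (3600.00)(50.00) + (2080.00)(113.00) = 415040.00 mm³
x_c = 227200.00 / 5680.00 = 40.00 mm
y_c = 415040.00 / 5680.00 = 73.07 mm

x_c = 40.00 mm, y_c = 73.07 mm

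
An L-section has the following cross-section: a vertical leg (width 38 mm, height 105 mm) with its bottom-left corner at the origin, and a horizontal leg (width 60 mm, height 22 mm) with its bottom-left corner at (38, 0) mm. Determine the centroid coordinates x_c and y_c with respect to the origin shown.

Part | A | x̄ᵢ | ȳᵢ | A·x̄ᵢ | A·ȳᵢ
vertical leg | 3990.00 | 19.00 | 52.50 | 75810.00 | 209475.00
horizontal leg | 1320.00 | 68.00 | 11.00 | 89760.00 | 14520.00
Σ | 5310.00 |  |  | 165570.00 | 223995.00
x_c = 165570.00 / 5310.00 = 31.18 mm
y_c = 223995.00 / 5310.00 = 42.18 mm

x_c = 31.18 mm, y_c = 42.18 mm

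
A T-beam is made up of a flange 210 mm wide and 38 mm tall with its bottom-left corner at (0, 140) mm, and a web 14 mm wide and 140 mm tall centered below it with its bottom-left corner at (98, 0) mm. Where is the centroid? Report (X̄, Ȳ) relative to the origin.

Part | A | x̄ᵢ | ȳᵢ | A·x̄ᵢ | A·ȳᵢ
web | 1960.00 | 105.00 | 70.00 | 205800.00 | 137200.00
flange | 7980.00 | 105.00 | 159.00 | 837900.00 | 1268820.00
Σ | 9940.00 |  |  | 1043700.00 | 1406020.00
X̄ = 1043700.00 / 9940.00 = 105.00 mm
Ȳ = 1406020.00 / 9940.00 = 141.45 mm

X̄ = 105.00 mm, Ȳ = 141.45 mm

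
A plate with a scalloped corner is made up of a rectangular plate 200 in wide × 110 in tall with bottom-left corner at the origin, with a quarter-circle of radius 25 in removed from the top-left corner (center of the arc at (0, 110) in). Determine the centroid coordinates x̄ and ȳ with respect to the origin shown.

plate: A = 200 × 110 = 22000.00, centroid at (100.00, 55.00).
removed quarter-circle: A = −¼π·25² = -490.87, centroid at (10.61, 99.39).
ΣA = 21509.13 in², ΣAx̄ = 2194791.67 in³, ΣAȳ = 1161212.21 in³.
x̄ = 2194791.67/21509.13 = 102.04 in; ȳ = 1161212.21/21509.13 = 53.99 in.

x̄ = 102.04 in, ȳ = 53.99 in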